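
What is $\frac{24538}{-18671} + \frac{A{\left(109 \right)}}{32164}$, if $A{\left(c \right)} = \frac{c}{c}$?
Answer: $- \frac{789221561}{600534044} \approx -1.3142$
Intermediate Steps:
$A{\left(c \right)} = 1$
$\frac{24538}{-18671} + \frac{A{\left(109 \right)}}{32164} = \frac{24538}{-18671} + 1 \cdot \frac{1}{32164} = 24538 \left(- \frac{1}{18671}\right) + 1 \cdot \frac{1}{32164} = - \frac{24538}{18671} + \frac{1}{32164} = - \frac{789221561}{600534044}$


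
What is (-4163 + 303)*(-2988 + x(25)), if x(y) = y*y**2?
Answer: -48778820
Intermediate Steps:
x(y) = y**3
(-4163 + 303)*(-2988 + x(25)) = (-4163 + 303)*(-2988 + 25**3) = -3860*(-2988 + 15625) = -3860*12637 = -48778820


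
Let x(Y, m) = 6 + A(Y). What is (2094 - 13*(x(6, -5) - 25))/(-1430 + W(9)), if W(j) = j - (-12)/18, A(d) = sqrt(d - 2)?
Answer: -6945/4261 ≈ -1.6299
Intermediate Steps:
A(d) = sqrt(-2 + d)
x(Y, m) = 6 + sqrt(-2 + Y)
W(j) = 2/3 + j (W(j) = j - (-12)/18 = j - 1*(-2/3) = j + 2/3 = 2/3 + j)
(2094 - 13*(x(6, -5) - 25))/(-1430 + W(9)) = (2094 - 13*((6 + sqrt(-2 + 6)) - 25))/(-1430 + (2/3 + 9)) = (2094 - 13*((6 + sqrt(4)) - 25))/(-1430 + 29/3) = (2094 - 13*((6 + 2) - 25))/(-4261/3) = (2094 - 13*(8 - 25))*(-3/4261) = (2094 - 13*(-17))*(-3/4261) = (2094 + 221)*(-3/4261) = 2315*(-3/4261) = -6945/4261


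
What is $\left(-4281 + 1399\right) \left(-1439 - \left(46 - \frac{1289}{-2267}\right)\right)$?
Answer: $\frac{9705953488}{2267} \approx 4.2814 \cdot 10^{6}$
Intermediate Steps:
$\left(-4281 + 1399\right) \left(-1439 - \left(46 - \frac{1289}{-2267}\right)\right) = - 2882 \left(-1439 + \left(1289 \left(- \frac{1}{2267}\right) - 46\right)\right) = - 2882 \left(-1439 - \frac{105571}{2267}\right) = \left(-2882\right) \left(- \frac{3367784}{2267}\right) = \frac{9705953488}{2267}$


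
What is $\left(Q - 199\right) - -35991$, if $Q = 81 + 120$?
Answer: $35993$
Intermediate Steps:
$Q = 201$
$\left(Q - 199\right) - -35991 = \left(201 - 199\right) - -35991 = 2 + 35991 = 35993$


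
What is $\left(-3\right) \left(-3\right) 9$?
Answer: $81$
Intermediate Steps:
$\left(-3\right) \left(-3\right) 9 = 9 \cdot 9 = 81$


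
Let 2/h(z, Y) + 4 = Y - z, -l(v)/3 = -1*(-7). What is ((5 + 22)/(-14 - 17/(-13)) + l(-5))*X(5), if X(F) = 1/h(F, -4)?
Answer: 8268/55 ≈ 150.33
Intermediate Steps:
l(v) = -21 (l(v) = -(-3)*(-7) = -3*7 = -21)
h(z, Y) = 2/(-4 + Y - z) (h(z, Y) = 2/(-4 + (Y - z)) = 2/(-4 + Y - z))
X(F) = -4 - F/2 (X(F) = 1/(-2/(4 + F - 1*(-4))) = 1/(-2/(4 + F + 4)) = 1/(-2/(8 + F)) = -4 - F/2)
((5 + 22)/(-14 - 17/(-13)) + l(-5))*X(5) = ((5 + 22)/(-14 - 17/(-13)) - 21)*(-4 - ½*5) = (27/(-14 - 17*(-1/13)) - 21)*(-4 - 5/2) = (27/(-14 + 17/13) - 21)*(-13/2) = (27/(-165/13) - 21)*(-13/2) = (27*(-13/165) - 21)*(-13/2) = (-117/55 - 21)*(-13/2) = -1272/55*(-13/2) = 8268/55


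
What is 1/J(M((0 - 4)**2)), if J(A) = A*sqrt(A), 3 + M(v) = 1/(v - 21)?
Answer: 5*I*sqrt(5)/64 ≈ 0.17469*I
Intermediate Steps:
M(v) = -3 + 1/(-21 + v) (M(v) = -3 + 1/(v - 21) = -3 + 1/(-21 + v))
J(A) = A**(3/2)
1/J(M((0 - 4)**2)) = 1/(((64 - 3*(0 - 4)**2)/(-21 + (0 - 4)**2))**(3/2)) = 1/(((64 - 3*(-4)**2)/(-21 + (-4)**2))**(3/2)) = 1/(((64 - 3*16)/(-21 + 16))**(3/2)) = 1/(((64 - 48)/(-5))**(3/2)) = 1/((-1/5*16)**(3/2)) = 1/((-16/5)**(3/2)) = 1/(-64*I*sqrt(5)/25) = 5*I*sqrt(5)/64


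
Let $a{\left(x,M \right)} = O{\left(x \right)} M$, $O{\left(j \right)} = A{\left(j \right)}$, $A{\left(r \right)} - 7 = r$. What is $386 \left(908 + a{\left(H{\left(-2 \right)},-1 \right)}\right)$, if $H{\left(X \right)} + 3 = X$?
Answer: $349716$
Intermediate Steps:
$A{\left(r \right)} = 7 + r$
$H{\left(X \right)} = -3 + X$
$O{\left(j \right)} = 7 + j$
$a{\left(x,M \right)} = M \left(7 + x\right)$ ($a{\left(x,M \right)} = \left(7 + x\right) M = M \left(7 + x\right)$)
$386 \left(908 + a{\left(H{\left(-2 \right)},-1 \right)}\right) = 386 \left(908 - \left(7 - 5\right)\right) = 386 \left(908 - 2\right) = 386 \cdot 906 = 349716$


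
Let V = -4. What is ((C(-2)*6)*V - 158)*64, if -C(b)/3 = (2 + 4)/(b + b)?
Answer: -17024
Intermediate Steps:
C(b) = -9/b (C(b) = -3*(2 + 4)/(b + b) = -18/(2*b) = -18*1/(2*b) = -9/b)
((C(-2)*6)*V - 158)*64 = ((-9/(-2)*6)*(-4) - 158)*64 = ((-9*(-½)*6)*(-4) - 158)*64 = (((9/2)*6)*(-4) - 158)*64 = (27*(-4) - 158)*64 = (-108 - 158)*64 = -266*64 = -17024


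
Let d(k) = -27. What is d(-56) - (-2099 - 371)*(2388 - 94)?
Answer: 5666153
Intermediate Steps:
d(-56) - (-2099 - 371)*(2388 - 94) = -27 - (-2099 - 371)*(2388 - 94) = -27 - (-2470)*2294 = -27 - 1*(-5666180) = -27 + 5666180 = 5666153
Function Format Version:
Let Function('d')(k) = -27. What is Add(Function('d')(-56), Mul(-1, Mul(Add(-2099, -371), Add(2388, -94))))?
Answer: 5666153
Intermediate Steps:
Add(Function('d')(-56), Mul(-1, Mul(Add(-2099, -371), Add(2388, -94)))) = Add(-27, Mul(-1, Mul(Add(-2099, -371), Add(2388, -94)))) = Add(-27, Mul(-1, Mul(-2470, 2294))) = Add(-27, Mul(-1, -5666180)) = Add(-27, 5666180) = 5666153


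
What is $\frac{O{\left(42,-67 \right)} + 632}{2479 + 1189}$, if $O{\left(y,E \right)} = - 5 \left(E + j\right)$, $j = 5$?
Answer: $\frac{471}{1834} \approx 0.25682$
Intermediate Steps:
$O{\left(y,E \right)} = -25 - 5 E$ ($O{\left(y,E \right)} = - 5 \left(E + 5\right) = - 5 \left(5 + E\right) = -25 - 5 E$)
$\frac{O{\left(42,-67 \right)} + 632}{2479 + 1189} = \frac{\left(-25 - -335\right) + 632}{2479 + 1189} = \frac{\left(-25 + 335\right) + 632}{3668} = \left(310 + 632\right) \frac{1}{3668} = 942 \cdot \frac{1}{3668} = \frac{471}{1834}$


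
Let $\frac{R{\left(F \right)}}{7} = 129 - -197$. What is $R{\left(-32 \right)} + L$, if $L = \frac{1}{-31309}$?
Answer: $\frac{71447137}{31309} \approx 2282.0$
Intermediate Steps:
$R{\left(F \right)} = 2282$ ($R{\left(F \right)} = 7 \left(129 - -197\right) = 7 \left(129 + 197\right) = 7 \cdot 326 = 2282$)
$L = - \frac{1}{31309} \approx -3.194 \cdot 10^{-5}$
$R{\left(-32 \right)} + L = 2282 - \frac{1}{31309} = \frac{71447137}{31309}$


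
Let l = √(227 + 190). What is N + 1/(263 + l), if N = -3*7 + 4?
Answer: -1168521/68752 - √417/68752 ≈ -16.996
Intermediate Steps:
l = √417 ≈ 20.421
N = -17 (N = -21 + 4 = -17)
N + 1/(263 + l) = -17 + 1/(263 + √417)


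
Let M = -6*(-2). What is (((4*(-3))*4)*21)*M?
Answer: -12096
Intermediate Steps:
M = 12
(((4*(-3))*4)*21)*M = (((4*(-3))*4)*21)*12 = (-12*4*21)*12 = -48*21*12 = -1008*12 = -12096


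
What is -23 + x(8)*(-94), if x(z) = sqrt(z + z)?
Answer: -399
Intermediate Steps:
x(z) = sqrt(2)*sqrt(z) (x(z) = sqrt(2*z) = sqrt(2)*sqrt(z))
-23 + x(8)*(-94) = -23 + (sqrt(2)*sqrt(8))*(-94) = -23 + (sqrt(2)*(2*sqrt(2)))*(-94) = -23 + 4*(-94) = -23 - 376 = -399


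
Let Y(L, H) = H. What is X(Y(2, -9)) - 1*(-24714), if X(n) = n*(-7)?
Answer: 24777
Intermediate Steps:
X(n) = -7*n
X(Y(2, -9)) - 1*(-24714) = -7*(-9) - 1*(-24714) = 63 + 24714 = 24777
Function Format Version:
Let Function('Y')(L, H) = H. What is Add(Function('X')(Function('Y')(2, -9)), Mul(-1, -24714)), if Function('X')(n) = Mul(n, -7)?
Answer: 24777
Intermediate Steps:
Function('X')(n) = Mul(-7, n)
Add(Function('X')(Function('Y')(2, -9)), Mul(-1, -24714)) = Add(Mul(-7, -9), Mul(-1, -24714)) = Add(63, 24714) = 24777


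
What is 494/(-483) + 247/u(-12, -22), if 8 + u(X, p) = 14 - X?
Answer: 36803/2898 ≈ 12.699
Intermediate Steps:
u(X, p) = 6 - X (u(X, p) = -8 + (14 - X) = 6 - X)
494/(-483) + 247/u(-12, -22) = 494/(-483) + 247/(6 - 1*(-12)) = 494*(-1/483) + 247/(6 + 12) = -494/483 + 247/18 = 36803/2898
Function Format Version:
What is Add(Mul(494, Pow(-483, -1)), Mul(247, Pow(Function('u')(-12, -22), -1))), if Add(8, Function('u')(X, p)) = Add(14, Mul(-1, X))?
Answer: Rational(36803, 2898) ≈ 12.699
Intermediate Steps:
Function('u')(X, p) = Add(6, Mul(-1, X)) (Function('u')(X, p) = Add(-8, Add(14, Mul(-1, X))) = Add(6, Mul(-1, X)))
Add(Mul(494, Pow(-483, -1)), Mul(247, Pow(Function('u')(-12, -22), -1))) = Add(Mul(494, Pow(-483, -1)), Mul(247, Pow(Add(6, Mul(-1, -12)), -1))) = Add(Mul(494, Rational(-1, 483)), Mul(247, Pow(Add(6, 12), -1))) = Add(Rational(-494, 483), Mul(247, Pow(18, -1))) = Add(Rational(-494, 483), Mul(247, Rational(1, 18))) = Add(Rational(-494, 483), Rational(247, 18)) = Rational(36803, 2898)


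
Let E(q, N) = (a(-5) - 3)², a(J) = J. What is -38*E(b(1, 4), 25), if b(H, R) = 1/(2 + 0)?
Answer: -2432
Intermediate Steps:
b(H, R) = ½ (b(H, R) = 1/2 = ½)
E(q, N) = 64 (E(q, N) = (-5 - 3)² = (-8)² = 64)
-38*E(b(1, 4), 25) = -38*64 = -2432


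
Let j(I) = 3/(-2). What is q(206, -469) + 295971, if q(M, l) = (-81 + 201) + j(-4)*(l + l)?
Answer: 297498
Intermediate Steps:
j(I) = -3/2 (j(I) = 3*(-½) = -3/2)
q(M, l) = 120 - 3*l (q(M, l) = (-81 + 201) - 3*(l + l)/2 = 120 - 3*l)
q(206, -469) + 295971 = (120 - 3*(-469)) + 295971 = (120 + 1407) + 295971 = 1527 + 295971 = 297498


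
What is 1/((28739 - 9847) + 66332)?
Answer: 1/85224 ≈ 1.1734e-5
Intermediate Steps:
1/((28739 - 9847) + 66332) = 1/(18892 + 66332) = 1/85224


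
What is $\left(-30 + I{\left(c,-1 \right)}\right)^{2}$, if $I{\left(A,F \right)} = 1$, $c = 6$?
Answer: $841$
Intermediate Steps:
$\left(-30 + I{\left(c,-1 \right)}\right)^{2} = \left(-30 + 1\right)^{2} = \left(-29\right)^{2} = 841$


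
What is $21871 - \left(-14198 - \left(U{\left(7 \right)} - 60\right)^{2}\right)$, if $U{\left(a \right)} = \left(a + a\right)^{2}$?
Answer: $54565$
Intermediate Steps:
$U{\left(a \right)} = 4 a^{2}$ ($U{\left(a \right)} = \left(2 a\right)^{2} = 4 a^{2}$)
$21871 - \left(-14198 - \left(U{\left(7 \right)} - 60\right)^{2}\right) = 21871 - \left(-14198 - \left(4 \cdot 7^{2} - 60\right)^{2}\right) = 21871 - \left(-14198 - \left(4 \cdot 49 - 60\right)^{2}\right) = 21871 - \left(-14198 - \left(196 - 60\right)^{2}\right) = 21871 - \left(-14198 - 136^{2}\right) = 21871 - \left(-14198 - 18496\right) = 21871 - -32694 = 21871 + 32694 = 54565$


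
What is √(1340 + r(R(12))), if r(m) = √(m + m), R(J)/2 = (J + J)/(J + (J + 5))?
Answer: 2*√(281735 + 29*√174)/29 ≈ 36.631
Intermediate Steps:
R(J) = 4*J/(5 + 2*J) (R(J) = 2*((J + J)/(J + (J + 5))) = 2*((2*J)/(J + (5 + J))) = 2*((2*J)/(5 + 2*J)) = 2*(2*J/(5 + 2*J)) = 4*J/(5 + 2*J))
r(m) = √2*√m (r(m) = √(2*m) = √2*√m)
√(1340 + r(R(12))) = √(1340 + √2*√(4*12/(5 + 2*12))) = √(1340 + √2*√(4*12/(5 + 24))) = √(1340 + √2*√(4*12/29)) = √(1340 + √2*√(4*12*(1/29))) = √(1340 + √2*√(48/29)) = √(1340 + √2*(4*√87/29)) = √(1340 + 4*√174/29)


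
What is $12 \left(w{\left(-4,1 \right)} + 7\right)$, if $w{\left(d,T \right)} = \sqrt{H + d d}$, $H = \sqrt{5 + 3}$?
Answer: $84 + 12 \sqrt{16 + 2 \sqrt{2}} \approx 136.07$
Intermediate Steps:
$H = 2 \sqrt{2}$ ($H = \sqrt{8} = 2 \sqrt{2} \approx 2.8284$)
$w{\left(d,T \right)} = \sqrt{d^{2} + 2 \sqrt{2}}$ ($w{\left(d,T \right)} = \sqrt{2 \sqrt{2} + d d} = \sqrt{2 \sqrt{2} + d^{2}} = \sqrt{d^{2} + 2 \sqrt{2}}$)
$12 \left(w{\left(-4,1 \right)} + 7\right) = 12 \left(\sqrt{\left(-4\right)^{2} + 2 \sqrt{2}} + 7\right) = 12 \left(\sqrt{16 + 2 \sqrt{2}} + 7\right) = 12 \left(7 + \sqrt{16 + 2 \sqrt{2}}\right) = 84 + 12 \sqrt{16 + 2 \sqrt{2}}$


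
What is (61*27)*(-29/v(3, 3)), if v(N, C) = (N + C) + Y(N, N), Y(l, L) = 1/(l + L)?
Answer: -286578/37 ≈ -7745.4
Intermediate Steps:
Y(l, L) = 1/(L + l)
v(N, C) = C + N + 1/(2*N) (v(N, C) = (N + C) + 1/(N + N) = (C + N) + 1/(2*N) = C + N + 1/(2*N))
(61*27)*(-29/v(3, 3)) = (61*27)*(-29/(3 + 3 + (½)/3)) = 1647*(-29/(3 + 3 + (½)*(⅓))) = 1647*(-29/(3 + 3 + ⅙)) = 1647*(-29/37/6) = 1647*(-29*6/37) = 1647*(-174/37) = -286578/37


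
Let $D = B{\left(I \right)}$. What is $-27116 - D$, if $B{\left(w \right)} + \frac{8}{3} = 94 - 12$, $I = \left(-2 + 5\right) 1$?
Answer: $- \frac{81586}{3} \approx -27195.0$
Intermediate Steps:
$I = 3$ ($I = 3 \cdot 1 = 3$)
$B{\left(w \right)} = \frac{238}{3}$ ($B{\left(w \right)} = - \frac{8}{3} + \left(94 - 12\right) = - \frac{8}{3} + 82 = \frac{238}{3}$)
$D = \frac{238}{3} \approx 79.333$
$-27116 - D = -27116 - \frac{238}{3} = - \frac{81586}{3}$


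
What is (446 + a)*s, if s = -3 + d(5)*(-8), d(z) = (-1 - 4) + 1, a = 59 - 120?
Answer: 11165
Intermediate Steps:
a = -61
d(z) = -4 (d(z) = -5 + 1 = -4)
s = 29 (s = -3 - 4*(-8) = -3 + 32 = 29)
(446 + a)*s = (446 - 61)*29 = 385*29 = 11165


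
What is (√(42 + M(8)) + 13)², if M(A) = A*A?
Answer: (13 + √106)² ≈ 542.69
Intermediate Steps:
M(A) = A²
(√(42 + M(8)) + 13)² = (√(42 + 8²) + 13)² = (√(42 + 64) + 13)² = (√106 + 13)² = (13 + √106)²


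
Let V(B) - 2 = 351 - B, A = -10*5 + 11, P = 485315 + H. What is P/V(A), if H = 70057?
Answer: 138843/98 ≈ 1416.8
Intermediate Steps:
P = 555372 (P = 485315 + 70057 = 555372)
A = -39 (A = -50 + 11 = -39)
V(B) = 353 - B (V(B) = 2 + (351 - B) = 353 - B)
P/V(A) = 555372/(353 - 1*(-39)) = 555372/(353 + 39) = 555372/392 = 555372*(1/392) = 138843/98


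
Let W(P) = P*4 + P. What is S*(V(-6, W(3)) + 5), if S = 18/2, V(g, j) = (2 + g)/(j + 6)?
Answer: 303/7 ≈ 43.286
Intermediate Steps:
W(P) = 5*P (W(P) = 4*P + P = 5*P)
V(g, j) = (2 + g)/(6 + j)
S = 9 (S = 18*(½) = 9)
S*(V(-6, W(3)) + 5) = 9*((2 - 6)/(6 + 5*3) + 5) = 9*(-4/(6 + 15) + 5) = 9*(-4/21 + 5) = 9*(101/21) = 303/7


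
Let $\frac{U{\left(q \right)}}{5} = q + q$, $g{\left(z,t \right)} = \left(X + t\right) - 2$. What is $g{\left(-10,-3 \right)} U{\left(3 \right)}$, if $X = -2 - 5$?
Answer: $-360$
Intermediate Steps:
$X = -7$
$g{\left(z,t \right)} = -9 + t$ ($g{\left(z,t \right)} = \left(-7 + t\right) - 2 = -9 + t$)
$U{\left(q \right)} = 10 q$ ($U{\left(q \right)} = 5 \left(q + q\right) = 5 \cdot 2 q = 10 q$)
$g{\left(-10,-3 \right)} U{\left(3 \right)} = \left(-9 - 3\right) 10 \cdot 3 = \left(-12\right) 30 = -360$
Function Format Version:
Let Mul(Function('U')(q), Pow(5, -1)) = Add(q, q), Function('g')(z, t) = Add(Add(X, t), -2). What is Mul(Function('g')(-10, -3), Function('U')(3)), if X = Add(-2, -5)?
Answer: -360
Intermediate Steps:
X = -7
Function('g')(z, t) = Add(-9, t) (Function('g')(z, t) = Add(Add(-7, t), -2) = Add(-9, t))
Function('U')(q) = Mul(10, q) (Function('U')(q) = Mul(5, Add(q, q)) = Mul(5, Mul(2, q)) = Mul(10, q))
Mul(Function('g')(-10, -3), Function('U')(3)) = Mul(Add(-9, -3), Mul(10, 3)) = Mul(-12, 30) = -360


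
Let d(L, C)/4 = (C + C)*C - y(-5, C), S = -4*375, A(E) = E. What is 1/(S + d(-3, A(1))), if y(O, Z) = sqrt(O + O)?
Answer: I/(4*(sqrt(10) - 373*I)) ≈ -0.00067019 + 5.6819e-6*I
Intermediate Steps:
y(O, Z) = sqrt(2)*sqrt(O) (y(O, Z) = sqrt(2*O) = sqrt(2)*sqrt(O))
S = -1500
d(L, C) = 8*C**2 - 4*I*sqrt(10) (d(L, C) = 4*((C + C)*C - sqrt(2)*sqrt(-5)) = 4*((2*C)*C - sqrt(2)*I*sqrt(5)) = 4*(2*C**2 - I*sqrt(10)) = 8*C**2 - 4*I*sqrt(10))
1/(S + d(-3, A(1))) = 1/(-1500 + (8*1**2 - 4*I*sqrt(10))) = 1/(-1500 + (8*1 - 4*I*sqrt(10))) = 1/(-1500 + (8 - 4*I*sqrt(10))) = 1/(-1492 - 4*I*sqrt(10))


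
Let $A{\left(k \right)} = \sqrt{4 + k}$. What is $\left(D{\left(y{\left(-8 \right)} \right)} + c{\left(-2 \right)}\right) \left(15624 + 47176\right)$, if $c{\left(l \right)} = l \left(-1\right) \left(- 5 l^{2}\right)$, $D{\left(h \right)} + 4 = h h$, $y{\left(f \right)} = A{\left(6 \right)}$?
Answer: $-2135200$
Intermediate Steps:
$y{\left(f \right)} = \sqrt{10}$ ($y{\left(f \right)} = \sqrt{4 + 6} = \sqrt{10}$)
$D{\left(h \right)} = -4 + h^{2}$ ($D{\left(h \right)} = -4 + h h = -4 + h^{2}$)
$c{\left(l \right)} = 5 l^{3}$ ($c{\left(l \right)} = - l \left(- 5 l^{2}\right) = 5 l^{3}$)
$\left(D{\left(y{\left(-8 \right)} \right)} + c{\left(-2 \right)}\right) \left(15624 + 47176\right) = \left(\left(-4 + \left(\sqrt{10}\right)^{2}\right) + 5 \left(-2\right)^{3}\right) \left(15624 + 47176\right) = \left(\left(-4 + 10\right) + 5 \left(-8\right)\right) 62800 = \left(6 - 40\right) 62800 = \left(-34\right) 62800 = -2135200$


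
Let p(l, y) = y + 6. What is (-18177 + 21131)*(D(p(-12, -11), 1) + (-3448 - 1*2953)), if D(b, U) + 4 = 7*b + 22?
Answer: -18958772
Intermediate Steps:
p(l, y) = 6 + y
D(b, U) = 18 + 7*b (D(b, U) = -4 + (7*b + 22) = -4 + (22 + 7*b) = 18 + 7*b)
(-18177 + 21131)*(D(p(-12, -11), 1) + (-3448 - 1*2953)) = (-18177 + 21131)*((18 + 7*(6 - 11)) + (-3448 - 1*2953)) = 2954*((18 + 7*(-5)) + (-3448 - 2953)) = 2954*((18 - 35) - 6401) = 2954*(-17 - 6401) = 2954*(-6418) = -18958772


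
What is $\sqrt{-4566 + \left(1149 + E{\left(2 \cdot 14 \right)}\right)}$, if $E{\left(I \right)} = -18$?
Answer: $i \sqrt{3435} \approx 58.609 i$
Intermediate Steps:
$\sqrt{-4566 + \left(1149 + E{\left(2 \cdot 14 \right)}\right)} = \sqrt{-4566 + \left(1149 - 18\right)} = \sqrt{-4566 + 1131} = \sqrt{-3435} = i \sqrt{3435}$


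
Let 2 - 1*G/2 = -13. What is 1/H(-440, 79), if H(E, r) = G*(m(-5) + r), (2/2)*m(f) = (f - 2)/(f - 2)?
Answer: 1/2400 ≈ 0.00041667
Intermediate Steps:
G = 30 (G = 4 - 2*(-13) = 4 + 26 = 30)
m(f) = 1 (m(f) = (f - 2)/(f - 2) = (-2 + f)/(-2 + f) = 1)
H(E, r) = 30 + 30*r (H(E, r) = 30*(1 + r) = 30 + 30*r)
1/H(-440, 79) = 1/(30 + 30*79) = 1/(30 + 2370) = 1/2400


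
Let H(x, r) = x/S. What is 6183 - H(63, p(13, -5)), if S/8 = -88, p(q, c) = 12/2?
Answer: 4352895/704 ≈ 6183.1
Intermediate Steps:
p(q, c) = 6 (p(q, c) = 12*(½) = 6)
S = -704 (S = 8*(-88) = -704)
H(x, r) = -x/704 (H(x, r) = x/(-704) = x*(-1/704) = -x/704)
6183 - H(63, p(13, -5)) = 6183 - (-1)*63/704 = 6183 - 1*(-63/704) = 6183 + 63/704 = 4352895/704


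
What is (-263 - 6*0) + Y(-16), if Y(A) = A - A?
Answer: -263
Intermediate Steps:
Y(A) = 0
(-263 - 6*0) + Y(-16) = (-263 - 6*0) + 0 = (-263 + 0) + 0 = -263 + 0 = -263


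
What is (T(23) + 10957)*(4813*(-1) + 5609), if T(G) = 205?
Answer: 8884952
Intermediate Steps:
(T(23) + 10957)*(4813*(-1) + 5609) = (205 + 10957)*(4813*(-1) + 5609) = 11162*(-4813 + 5609) = 11162*796 = 8884952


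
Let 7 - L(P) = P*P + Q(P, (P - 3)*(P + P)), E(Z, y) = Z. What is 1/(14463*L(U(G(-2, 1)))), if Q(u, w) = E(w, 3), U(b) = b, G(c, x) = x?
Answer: 1/144630 ≈ 6.9142e-6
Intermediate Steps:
Q(u, w) = w
L(P) = 7 - P² - 2*P*(-3 + P) (L(P) = 7 - (P*P + (P - 3)*(P + P)) = 7 - (P² + (-3 + P)*(2*P)) = 7 - (P² + 2*P*(-3 + P)) = 7 + (-P² - 2*P*(-3 + P)) = 7 - P² - 2*P*(-3 + P))
1/(14463*L(U(G(-2, 1)))) = 1/(14463*(7 - 3*1² + 6*1)) = 1/(14463*(7 - 3*1 + 6)) = 1/(14463*(7 - 3 + 6)) = 1/(14463*10) = 1/144630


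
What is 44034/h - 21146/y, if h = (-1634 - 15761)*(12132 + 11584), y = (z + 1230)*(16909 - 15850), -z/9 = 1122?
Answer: 519377150282/242140556753865 ≈ 0.0021449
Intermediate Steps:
z = -10098 (z = -9*1122 = -10098)
y = -9391212 (y = (-10098 + 1230)*(16909 - 15850) = -8868*1059 = -9391212)
h = -412539820 (h = -17395*23716 = -412539820)
44034/h - 21146/y = 44034/(-412539820) - 21146/(-9391212) = 44034*(-1/412539820) - 21146*(-1/9391212) = -22017/206269910 + 10573/4695606 = 519377150282/242140556753865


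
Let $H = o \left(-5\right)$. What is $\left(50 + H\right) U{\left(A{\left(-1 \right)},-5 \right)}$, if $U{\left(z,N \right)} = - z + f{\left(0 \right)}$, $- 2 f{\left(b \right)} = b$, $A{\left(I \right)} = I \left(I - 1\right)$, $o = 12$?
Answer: $20$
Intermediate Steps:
$A{\left(I \right)} = I \left(-1 + I\right)$
$f{\left(b \right)} = - \frac{b}{2}$
$U{\left(z,N \right)} = - z$ ($U{\left(z,N \right)} = - z - 0 = - z + 0 = - z$)
$H = -60$ ($H = 12 \left(-5\right) = -60$)
$\left(50 + H\right) U{\left(A{\left(-1 \right)},-5 \right)} = \left(50 - 60\right) \left(- \left(-1\right) \left(-1 - 1\right)\right) = - 10 \left(- \left(-1\right) \left(-2\right)\right) = - 10 \left(\left(-1\right) 2\right) = \left(-10\right) \left(-2\right) = 20$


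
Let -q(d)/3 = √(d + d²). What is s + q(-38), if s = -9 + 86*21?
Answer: 1797 - 3*√1406 ≈ 1684.5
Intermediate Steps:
s = 1797 (s = -9 + 1806 = 1797)
q(d) = -3*√(d + d²)
s + q(-38) = 1797 - 3*√1406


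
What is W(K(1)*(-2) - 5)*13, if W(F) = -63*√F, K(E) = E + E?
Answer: -2457*I ≈ -2457.0*I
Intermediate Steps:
K(E) = 2*E
W(K(1)*(-2) - 5)*13 = -63*√((2*1)*(-2) - 5)*13 = -63*√(2*(-2) - 5)*13 = -63*√(-4 - 5)*13 = -189*I*13 = -2457*I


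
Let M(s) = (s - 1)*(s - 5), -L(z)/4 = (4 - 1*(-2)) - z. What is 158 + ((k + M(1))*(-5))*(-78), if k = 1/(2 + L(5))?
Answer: -37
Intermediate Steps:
L(z) = -24 + 4*z (L(z) = -4*((4 - 1*(-2)) - z) = -4*((4 + 2) - z) = -4*(6 - z) = -24 + 4*z)
M(s) = (-1 + s)*(-5 + s)
k = -½ (k = 1/(2 + (-24 + 4*5)) = 1/(2 + (-24 + 20)) = 1/(2 - 4) = 1/(-2) = -½ ≈ -0.50000)
158 + ((k + M(1))*(-5))*(-78) = 158 + ((-½ + (5 + 1² - 6*1))*(-5))*(-78) = 158 + ((-½ + (5 + 1 - 6))*(-5))*(-78) = 158 + ((-½ + 0)*(-5))*(-78) = 158 - ½*(-5)*(-78) = 158 + (5/2)*(-78) = 158 - 195 = -37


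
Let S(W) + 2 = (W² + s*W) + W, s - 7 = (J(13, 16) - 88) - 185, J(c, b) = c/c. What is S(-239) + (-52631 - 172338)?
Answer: -104754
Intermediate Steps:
J(c, b) = 1
s = -265 (s = 7 + ((1 - 88) - 185) = 7 + (-87 - 185) = 7 - 272 = -265)
S(W) = -2 + W² - 264*W (S(W) = -2 + ((W² - 265*W) + W) = -2 + (W² - 264*W) = -2 + W² - 264*W)
S(-239) + (-52631 - 172338) = (-2 + (-239)² - 264*(-239)) + (-52631 - 172338) = (-2 + 57121 + 63096) - 224969 = 120215 - 224969 = -104754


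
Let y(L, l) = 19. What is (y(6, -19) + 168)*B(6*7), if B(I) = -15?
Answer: -2805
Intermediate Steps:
(y(6, -19) + 168)*B(6*7) = (19 + 168)*(-15) = 187*(-15) = -2805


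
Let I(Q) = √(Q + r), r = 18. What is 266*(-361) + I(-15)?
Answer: -96026 + √3 ≈ -96024.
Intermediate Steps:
I(Q) = √(18 + Q) (I(Q) = √(Q + 18) = √(18 + Q))
266*(-361) + I(-15) = 266*(-361) + √(18 - 15) = -96026 + √3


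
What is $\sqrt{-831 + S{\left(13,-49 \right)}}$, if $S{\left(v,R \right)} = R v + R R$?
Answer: $\sqrt{933} \approx 30.545$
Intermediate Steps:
$S{\left(v,R \right)} = R^{2} + R v$ ($S{\left(v,R \right)} = R v + R^{2} = R^{2} + R v$)
$\sqrt{-831 + S{\left(13,-49 \right)}} = \sqrt{-831 - 49 \left(-49 + 13\right)} = \sqrt{-831 - -1764} = \sqrt{-831 + 1764} = \sqrt{933}$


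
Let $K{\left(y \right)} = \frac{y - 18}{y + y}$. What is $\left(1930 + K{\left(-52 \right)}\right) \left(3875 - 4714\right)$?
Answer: $- \frac{84231405}{52} \approx -1.6198 \cdot 10^{6}$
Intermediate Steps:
$K{\left(y \right)} = \frac{-18 + y}{2 y}$
$\left(1930 + K{\left(-52 \right)}\right) \left(3875 - 4714\right) = \left(1930 + \frac{-18 - 52}{2 \left(-52\right)}\right) \left(3875 - 4714\right) = \left(1930 + \frac{1}{2} \left(- \frac{1}{52}\right) \left(-70\right)\right) \left(-839\right) = \left(1930 + \frac{35}{52}\right) \left(-839\right) = \frac{100395}{52} \left(-839\right) = - \frac{84231405}{52}$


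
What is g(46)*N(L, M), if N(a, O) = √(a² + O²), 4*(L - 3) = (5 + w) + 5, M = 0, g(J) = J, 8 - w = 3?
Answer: 621/2 ≈ 310.50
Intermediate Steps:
w = 5 (w = 8 - 1*3 = 8 - 3 = 5)
L = 27/4 (L = 3 + ((5 + 5) + 5)/4 = 3 + (10 + 5)/4 = 3 + (¼)*15 = 3 + 15/4 = 27/4 ≈ 6.7500)
N(a, O) = √(O² + a²)
g(46)*N(L, M) = 46*√(0² + (27/4)²) = 46*√(0 + 729/16) = 46*√(729/16) = 46*(27/4) = 621/2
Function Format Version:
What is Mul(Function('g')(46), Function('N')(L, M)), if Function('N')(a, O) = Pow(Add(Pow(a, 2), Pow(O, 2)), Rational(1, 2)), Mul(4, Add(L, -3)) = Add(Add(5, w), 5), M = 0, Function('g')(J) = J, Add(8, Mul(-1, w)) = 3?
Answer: Rational(621, 2) ≈ 310.50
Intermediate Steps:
w = 5 (w = Add(8, Mul(-1, 3)) = Add(8, -3) = 5)
L = Rational(27, 4) (L = Add(3, Mul(Rational(1, 4), Add(Add(5, 5), 5))) = Add(3, Mul(Rational(1, 4), Add(10, 5))) = Add(3, Mul(Rational(1, 4), 15)) = Add(3, Rational(15, 4)) = Rational(27, 4) ≈ 6.7500)
Function('N')(a, O) = Pow(Add(Pow(O, 2), Pow(a, 2)), Rational(1, 2))
Mul(Function('g')(46), Function('N')(L, M)) = Mul(46, Pow(Add(Pow(0, 2), Pow(Rational(27, 4), 2)), Rational(1, 2))) = Mul(46, Pow(Add(0, Rational(729, 16)), Rational(1, 2))) = Mul(46, Pow(Rational(729, 16), Rational(1, 2))) = Mul(46, Rational(27, 4)) = Rational(621, 2)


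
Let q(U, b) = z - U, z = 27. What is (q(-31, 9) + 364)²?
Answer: 178084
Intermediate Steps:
q(U, b) = 27 - U
(q(-31, 9) + 364)² = ((27 - 1*(-31)) + 364)² = ((27 + 31) + 364)² = (58 + 364)² = 422² = 178084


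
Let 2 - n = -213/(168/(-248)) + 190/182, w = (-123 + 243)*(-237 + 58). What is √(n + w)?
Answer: I*√180471746/91 ≈ 147.63*I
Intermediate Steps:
w = -21480 (w = 120*(-179) = -21480)
n = -28526/91 (n = 2 - (-213/(168/(-248)) + 190/182) = 2 - (-213/(168*(-1/248)) + 190*(1/182)) = 2 - (-213/(-21/31) + 95/91) = 2 - (-213*(-31/21) + 95/91) = 2 - (2201/7 + 95/91) = 2 - 1*28708/91 = 2 - 28708/91 = -28526/91 ≈ -313.47)
√(n + w) = √(-28526/91 - 21480) = √(-1983206/91) = I*√180471746/91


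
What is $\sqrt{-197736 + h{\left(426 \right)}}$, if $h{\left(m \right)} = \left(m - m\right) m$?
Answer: $2 i \sqrt{49434} \approx 444.68 i$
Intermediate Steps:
$h{\left(m \right)} = 0$ ($h{\left(m \right)} = 0 m = 0$)
$\sqrt{-197736 + h{\left(426 \right)}} = \sqrt{-197736 + 0} = \sqrt{-197736} = 2 i \sqrt{49434}$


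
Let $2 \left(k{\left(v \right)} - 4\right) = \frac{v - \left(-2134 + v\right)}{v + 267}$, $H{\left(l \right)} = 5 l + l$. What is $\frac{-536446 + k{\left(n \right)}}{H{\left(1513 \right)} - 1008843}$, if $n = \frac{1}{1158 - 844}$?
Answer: $\frac{8994885160}{16763859567} \approx 0.53656$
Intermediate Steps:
$H{\left(l \right)} = 6 l$
$n = \frac{1}{314} \approx 0.0031847$
$k{\left(v \right)} = 4 + \frac{1067}{267 + v}$ ($k{\left(v \right)} = 4 + \frac{\left(v - \left(-2134 + v\right)\right) \frac{1}{v + 267}}{2} = 4 + \frac{2134 \frac{1}{267 + v}}{2} = 4 + \frac{1067}{267 + v}$)
$\frac{-536446 + k{\left(n \right)}}{H{\left(1513 \right)} - 1008843} = \frac{-536446 + \frac{2135 + 4 \cdot \frac{1}{314}}{267 + \frac{1}{314}}}{6 \cdot 1513 - 1008843} = \frac{-536446 + \frac{2135 + \frac{2}{157}}{\frac{83839}{314}}}{9078 - 1008843} = \frac{-536446 + \frac{314}{83839} \cdot \frac{335197}{157}}{-999765} = \left(-536446 + \frac{670394}{83839}\right) \left(- \frac{1}{999765}\right) = \left(- \frac{44974425800}{83839}\right) \left(- \frac{1}{999765}\right) = \frac{8994885160}{16763859567}$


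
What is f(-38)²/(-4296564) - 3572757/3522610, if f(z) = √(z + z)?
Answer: -3837577847147/3783779828010 ≈ -1.0142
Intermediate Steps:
f(z) = √2*√z (f(z) = √(2*z) = √2*√z)
f(-38)²/(-4296564) - 3572757/3522610 = (√2*√(-38))²/(-4296564) - 3572757/3522610 = (√2*(I*√38))²*(-1/4296564) - 3572757*1/3522610 = (2*I*√19)²*(-1/4296564) - 3572757/3522610 = -76*(-1/4296564) - 3572757/3522610 = 19/1074141 - 3572757/3522610 = -3837577847147/3783779828010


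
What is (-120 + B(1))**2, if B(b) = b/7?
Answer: 703921/49 ≈ 14366.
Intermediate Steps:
B(b) = b/7 (B(b) = b*(1/7) = b/7)
(-120 + B(1))**2 = (-120 + (1/7)*1)**2 = (-120 + 1/7)**2 = (-839/7)**2 = 703921/49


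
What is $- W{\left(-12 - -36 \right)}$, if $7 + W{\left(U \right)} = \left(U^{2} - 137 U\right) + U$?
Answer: $2695$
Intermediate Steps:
$W{\left(U \right)} = -7 + U^{2} - 136 U$ ($W{\left(U \right)} = -7 + \left(\left(U^{2} - 137 U\right) + U\right) = -7 + \left(U^{2} - 136 U\right) = -7 + U^{2} - 136 U$)
$- W{\left(-12 - -36 \right)} = - (-7 + \left(-12 - -36\right)^{2} - 136 \left(-12 - -36\right)) = - (-7 + \left(-12 + 36\right)^{2} - 136 \left(-12 + 36\right)) = - (-7 + 24^{2} - 3264) = - (-7 + 576 - 3264) = \left(-1\right) \left(-2695\right) = 2695$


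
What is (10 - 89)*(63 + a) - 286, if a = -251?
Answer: 14566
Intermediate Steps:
(10 - 89)*(63 + a) - 286 = (10 - 89)*(63 - 251) - 286 = -79*(-188) - 286 = 14852 - 286 = 14566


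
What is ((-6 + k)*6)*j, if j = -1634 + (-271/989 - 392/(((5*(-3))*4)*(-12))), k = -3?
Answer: 436545573/4945 ≈ 88280.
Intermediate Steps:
j = -145515191/89010 (j = -1634 + (-271*1/989 - 392/(-15*4*(-12))) = -1634 + (-271/989 - 392/((-60*(-12)))) = -1634 + (-271/989 - 392/720) = -1634 + (-271/989 - 392*1/720) = -1634 + (-271/989 - 49/90) = -1634 - 72851/89010 = -145515191/89010 ≈ -1634.8)
((-6 + k)*6)*j = ((-6 - 3)*6)*(-145515191/89010) = -9*6*(-145515191/89010) = -54*(-145515191/89010) = 436545573/4945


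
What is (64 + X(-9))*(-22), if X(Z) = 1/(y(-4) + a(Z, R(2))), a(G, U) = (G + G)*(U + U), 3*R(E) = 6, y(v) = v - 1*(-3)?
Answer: -102762/73 ≈ -1407.7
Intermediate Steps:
y(v) = 3 + v (y(v) = v + 3 = 3 + v)
R(E) = 2 (R(E) = (⅓)*6 = 2)
a(G, U) = 4*G*U (a(G, U) = (2*G)*(2*U) = 4*G*U)
X(Z) = 1/(-1 + 8*Z) (X(Z) = 1/((3 - 4) + 4*Z*2) = 1/(-1 + 8*Z))
(64 + X(-9))*(-22) = (64 + 1/(-1 + 8*(-9)))*(-22) = (64 + 1/(-1 - 72))*(-22) = (64 + 1/(-73))*(-22) = (64 - 1/73)*(-22) = (4671/73)*(-22) = -102762/73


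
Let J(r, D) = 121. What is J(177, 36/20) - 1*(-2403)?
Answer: 2524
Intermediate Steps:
J(177, 36/20) - 1*(-2403) = 121 - 1*(-2403) = 121 + 2403 = 2524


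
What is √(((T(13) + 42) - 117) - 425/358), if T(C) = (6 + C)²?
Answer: √36502754/358 ≈ 16.876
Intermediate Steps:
√(((T(13) + 42) - 117) - 425/358) = √((((6 + 13)² + 42) - 117) - 425/358) = √(((19² + 42) - 117) - 425*1/358) = √(((361 + 42) - 117) - 425/358) = √((403 - 117) - 425/358) = √(286 - 425/358) = √(101963/358) = √36502754/358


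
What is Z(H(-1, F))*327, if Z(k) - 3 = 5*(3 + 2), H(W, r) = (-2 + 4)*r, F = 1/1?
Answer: 9156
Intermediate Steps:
F = 1
H(W, r) = 2*r
Z(k) = 28 (Z(k) = 3 + 5*(3 + 2) = 3 + 5*5 = 3 + 25 = 28)
Z(H(-1, F))*327 = 28*327 = 9156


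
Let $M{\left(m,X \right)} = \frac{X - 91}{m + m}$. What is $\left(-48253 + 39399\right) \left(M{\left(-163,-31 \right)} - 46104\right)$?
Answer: $\frac{66536844914}{163} \approx 4.082 \cdot 10^{8}$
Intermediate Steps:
$M{\left(m,X \right)} = \frac{-91 + X}{2 m}$
$\left(-48253 + 39399\right) \left(M{\left(-163,-31 \right)} - 46104\right) = \left(-48253 + 39399\right) \left(\frac{-91 - 31}{2 \left(-163\right)} - 46104\right) = - 8854 \left(\frac{1}{2} \left(- \frac{1}{163}\right) \left(-122\right) - 46104\right) = - 8854 \left(\frac{61}{163} - 46104\right) = \left(-8854\right) \left(- \frac{7514891}{163}\right) = \frac{66536844914}{163}$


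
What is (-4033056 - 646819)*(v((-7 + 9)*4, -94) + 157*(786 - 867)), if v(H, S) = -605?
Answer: 62345294750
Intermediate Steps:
(-4033056 - 646819)*(v((-7 + 9)*4, -94) + 157*(786 - 867)) = (-4033056 - 646819)*(-605 + 157*(786 - 867)) = -4679875*(-605 + 157*(-81)) = -4679875*(-605 - 12717) = -4679875*(-13322) = 62345294750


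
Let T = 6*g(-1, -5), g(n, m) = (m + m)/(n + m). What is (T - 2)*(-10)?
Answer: -80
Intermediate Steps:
g(n, m) = 2*m/(m + n) (g(n, m) = (2*m)/(m + n) = 2*m/(m + n))
T = 10 (T = 6*(2*(-5)/(-5 - 1)) = 6*(2*(-5)/(-6)) = 6*(2*(-5)*(-⅙)) = 6*(5/3) = 10)
(T - 2)*(-10) = (10 - 2)*(-10) = 8*(-10) = -80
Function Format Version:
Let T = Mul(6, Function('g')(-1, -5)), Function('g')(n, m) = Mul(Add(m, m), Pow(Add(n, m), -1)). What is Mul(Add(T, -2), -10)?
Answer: -80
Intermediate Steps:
Function('g')(n, m) = Mul(2, m, Pow(Add(m, n), -1)) (Function('g')(n, m) = Mul(Mul(2, m), Pow(Add(m, n), -1)) = Mul(2, m, Pow(Add(m, n), -1)))
T = 10 (T = Mul(6, Mul(2, -5, Pow(Add(-5, -1), -1))) = Mul(6, Mul(2, -5, Pow(-6, -1))) = Mul(6, Mul(2, -5, Rational(-1, 6))) = Mul(6, Rational(5, 3)) = 10)
Mul(Add(T, -2), -10) = Mul(Add(10, -2), -10) = Mul(8, -10) = -80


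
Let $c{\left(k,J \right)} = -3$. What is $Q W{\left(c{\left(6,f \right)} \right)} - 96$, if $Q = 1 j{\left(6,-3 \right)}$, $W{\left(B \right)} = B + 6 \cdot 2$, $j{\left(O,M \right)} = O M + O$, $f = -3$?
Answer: $-204$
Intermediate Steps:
$j{\left(O,M \right)} = O + M O$ ($j{\left(O,M \right)} = M O + O = O + M O$)
$W{\left(B \right)} = 12 + B$ ($W{\left(B \right)} = B + 12 = 12 + B$)
$Q = -12$ ($Q = 1 \cdot 6 \left(1 - 3\right) = 1 \cdot 6 \left(-2\right) = 1 \left(-12\right) = -12$)
$Q W{\left(c{\left(6,f \right)} \right)} - 96 = - 12 \left(12 - 3\right) - 96 = \left(-12\right) 9 - 96 = -108 - 96 = -204$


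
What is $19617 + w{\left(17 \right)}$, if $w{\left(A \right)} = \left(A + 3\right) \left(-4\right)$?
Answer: $19537$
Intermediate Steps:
$w{\left(A \right)} = -12 - 4 A$ ($w{\left(A \right)} = \left(3 + A\right) \left(-4\right) = -12 - 4 A$)
$19617 + w{\left(17 \right)} = 19617 - 80 = 19537$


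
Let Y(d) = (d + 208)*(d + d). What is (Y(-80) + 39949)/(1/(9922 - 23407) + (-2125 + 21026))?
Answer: 262539465/254879984 ≈ 1.0301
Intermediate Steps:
Y(d) = 2*d*(208 + d) (Y(d) = (208 + d)*(2*d) = 2*d*(208 + d))
(Y(-80) + 39949)/(1/(9922 - 23407) + (-2125 + 21026)) = (2*(-80)*(208 - 80) + 39949)/(1/(9922 - 23407) + (-2125 + 21026)) = (2*(-80)*128 + 39949)/(1/(-13485) + 18901) = (-20480 + 39949)/(-1/13485 + 18901) = 19469/(254879984/13485) = 19469*(13485/254879984) = 262539465/254879984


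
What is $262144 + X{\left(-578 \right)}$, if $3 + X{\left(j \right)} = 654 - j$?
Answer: $263373$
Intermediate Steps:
$X{\left(j \right)} = 651 - j$ ($X{\left(j \right)} = -3 - \left(-654 + j\right) = 651 - j$)
$262144 + X{\left(-578 \right)} = 262144 + \left(651 - -578\right) = 262144 + \left(651 + 578\right) = 262144 + 1229 = 263373$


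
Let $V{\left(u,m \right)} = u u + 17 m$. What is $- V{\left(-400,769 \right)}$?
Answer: $-173073$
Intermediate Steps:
$V{\left(u,m \right)} = u^{2} + 17 m$
$- V{\left(-400,769 \right)} = - (\left(-400\right)^{2} + 17 \cdot 769) = - (160000 + 13073) = \left(-1\right) 173073 = -173073$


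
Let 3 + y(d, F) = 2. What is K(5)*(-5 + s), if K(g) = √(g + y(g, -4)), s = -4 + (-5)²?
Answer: 32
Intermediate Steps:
y(d, F) = -1 (y(d, F) = -3 + 2 = -1)
s = 21 (s = -4 + 25 = 21)
K(g) = √(-1 + g) (K(g) = √(g - 1) = √(-1 + g))
K(5)*(-5 + s) = √(-1 + 5)*(-5 + 21) = √4*16 = 2*16 = 32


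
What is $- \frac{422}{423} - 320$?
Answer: $- \frac{135782}{423} \approx -321.0$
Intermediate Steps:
$- \frac{422}{423} - 320 = - \frac{135782}{423}$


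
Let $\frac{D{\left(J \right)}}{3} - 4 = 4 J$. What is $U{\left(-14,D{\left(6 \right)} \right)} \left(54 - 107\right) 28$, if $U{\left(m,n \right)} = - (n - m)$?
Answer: $145432$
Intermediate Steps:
$D{\left(J \right)} = 12 + 12 J$ ($D{\left(J \right)} = 12 + 3 \cdot 4 J = 12 + 12 J$)
$U{\left(m,n \right)} = m - n$
$U{\left(-14,D{\left(6 \right)} \right)} \left(54 - 107\right) 28 = \left(-14 - \left(12 + 12 \cdot 6\right)\right) \left(54 - 107\right) 28 = \left(-14 - \left(12 + 72\right)\right) \left(54 - 107\right) 28 = \left(-14 - 84\right) \left(-53\right) 28 = \left(-98\right) \left(-53\right) 28 = 5194 \cdot 28 = 145432$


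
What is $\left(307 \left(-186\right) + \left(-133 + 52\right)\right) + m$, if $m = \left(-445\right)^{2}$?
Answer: $140842$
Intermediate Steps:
$m = 198025$
$\left(307 \left(-186\right) + \left(-133 + 52\right)\right) + m = \left(307 \left(-186\right) + \left(-133 + 52\right)\right) + 198025 = \left(-57102 - 81\right) + 198025 = -57183 + 198025 = 140842$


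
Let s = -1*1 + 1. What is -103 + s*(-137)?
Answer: -103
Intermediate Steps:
s = 0 (s = -1 + 1 = 0)
-103 + s*(-137) = -103 + 0*(-137) = -103 + 0 = -103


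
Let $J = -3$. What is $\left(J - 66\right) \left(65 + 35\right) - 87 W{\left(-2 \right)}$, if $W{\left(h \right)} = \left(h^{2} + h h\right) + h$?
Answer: $-7422$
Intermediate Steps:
$W{\left(h \right)} = h + 2 h^{2}$ ($W{\left(h \right)} = \left(h^{2} + h^{2}\right) + h = 2 h^{2} + h = h + 2 h^{2}$)
$\left(J - 66\right) \left(65 + 35\right) - 87 W{\left(-2 \right)} = \left(-3 - 66\right) \left(65 + 35\right) - 87 \left(- 2 \left(1 + 2 \left(-2\right)\right)\right) = \left(-69\right) 100 - 87 \left(- 2 \left(1 - 4\right)\right) = -6900 - 87 \left(\left(-2\right) \left(-3\right)\right) = -6900 - 522 = -7422$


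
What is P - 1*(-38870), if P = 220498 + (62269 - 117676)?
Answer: 203961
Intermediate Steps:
P = 165091 (P = 220498 - 55407 = 165091)
P - 1*(-38870) = 165091 - 1*(-38870) = 165091 + 38870 = 203961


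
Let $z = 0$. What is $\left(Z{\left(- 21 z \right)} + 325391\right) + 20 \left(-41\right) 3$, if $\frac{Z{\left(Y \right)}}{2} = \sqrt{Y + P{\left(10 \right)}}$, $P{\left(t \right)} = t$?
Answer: $322931 + 2 \sqrt{10} \approx 3.2294 \cdot 10^{5}$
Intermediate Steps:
$Z{\left(Y \right)} = 2 \sqrt{10 + Y}$ ($Z{\left(Y \right)} = 2 \sqrt{Y + 10} = 2 \sqrt{10 + Y}$)
$\left(Z{\left(- 21 z \right)} + 325391\right) + 20 \left(-41\right) 3 = \left(2 \sqrt{10 - 0} + 325391\right) + 20 \left(-41\right) 3 = \left(2 \sqrt{10 + 0} + 325391\right) - 2460 = \left(2 \sqrt{10} + 325391\right) - 2460 = \left(325391 + 2 \sqrt{10}\right) - 2460 = 322931 + 2 \sqrt{10}$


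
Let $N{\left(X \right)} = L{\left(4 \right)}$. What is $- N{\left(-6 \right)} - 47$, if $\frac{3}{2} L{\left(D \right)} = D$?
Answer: $- \frac{149}{3} \approx -49.667$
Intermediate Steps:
$L{\left(D \right)} = \frac{2 D}{3}$
$N{\left(X \right)} = \frac{8}{3}$ ($N{\left(X \right)} = \frac{2}{3} \cdot 4 = \frac{8}{3}$)
$- N{\left(-6 \right)} - 47 = \left(-1\right) \frac{8}{3} - 47 = - \frac{8}{3} - 47 = - \frac{149}{3}$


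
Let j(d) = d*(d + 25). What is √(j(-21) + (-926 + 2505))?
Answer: √1495 ≈ 38.665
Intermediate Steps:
j(d) = d*(25 + d)
√(j(-21) + (-926 + 2505)) = √(-21*(25 - 21) + (-926 + 2505)) = √(-21*4 + 1579) = √(-84 + 1579) = √1495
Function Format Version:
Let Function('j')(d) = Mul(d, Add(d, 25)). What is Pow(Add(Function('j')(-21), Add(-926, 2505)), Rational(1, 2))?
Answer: Pow(1495, Rational(1, 2)) ≈ 38.665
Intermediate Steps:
Function('j')(d) = Mul(d, Add(25, d))
Pow(Add(Function('j')(-21), Add(-926, 2505)), Rational(1, 2)) = Pow(Add(Mul(-21, Add(25, -21)), Add(-926, 2505)), Rational(1, 2)) = Pow(Add(Mul(-21, 4), 1579), Rational(1, 2)) = Pow(Add(-84, 1579), Rational(1, 2)) = Pow(1495, Rational(1, 2))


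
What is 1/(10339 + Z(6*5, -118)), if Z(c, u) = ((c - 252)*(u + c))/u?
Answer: 59/600233 ≈ 9.8295e-5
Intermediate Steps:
Z(c, u) = (-252 + c)*(c + u)/u (Z(c, u) = ((-252 + c)*(c + u))/u = (-252 + c)*(c + u)/u)
1/(10339 + Z(6*5, -118)) = 1/(10339 + ((6*5)**2 - 1512*5 - 118*(-252 + 6*5))/(-118)) = 1/(10339 - (30**2 - 252*30 - 118*(-252 + 30))/118) = 1/(10339 - (900 - 7560 - 118*(-222))/118) = 1/(10339 - (900 - 7560 + 26196)/118) = 1/(10339 - 1/118*19536) = 1/(10339 - 9768/59) = 1/(600233/59) = 59/600233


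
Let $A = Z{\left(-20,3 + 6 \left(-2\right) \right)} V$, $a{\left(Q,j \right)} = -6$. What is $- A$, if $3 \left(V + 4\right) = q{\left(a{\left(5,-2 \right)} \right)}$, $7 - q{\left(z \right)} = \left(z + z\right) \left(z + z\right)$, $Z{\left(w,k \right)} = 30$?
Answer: $1490$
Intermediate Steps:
$q{\left(z \right)} = 7 - 4 z^{2}$ ($q{\left(z \right)} = 7 - \left(z + z\right) \left(z + z\right) = 7 - 2 z 2 z = 7 - 4 z^{2}$)
$V = - \frac{149}{3}$ ($V = -4 + \frac{7 - 4 \left(-6\right)^{2}}{3} = -4 + \frac{7 - 144}{3} = -4 + \frac{1}{3} \left(-137\right) = -4 - \frac{137}{3} = - \frac{149}{3} \approx -49.667$)
$A = -1490$ ($A = 30 \left(- \frac{149}{3}\right) = -1490$)
$- A = \left(-1\right) \left(-1490\right) = 1490$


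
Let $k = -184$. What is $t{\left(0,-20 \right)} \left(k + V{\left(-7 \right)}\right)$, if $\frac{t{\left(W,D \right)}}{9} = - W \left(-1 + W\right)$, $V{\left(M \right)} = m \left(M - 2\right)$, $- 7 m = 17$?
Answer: $0$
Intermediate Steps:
$m = - \frac{17}{7}$ ($m = \left(- \frac{1}{7}\right) 17 = - \frac{17}{7} \approx -2.4286$)
$V{\left(M \right)} = \frac{34}{7} - \frac{17 M}{7}$ ($V{\left(M \right)} = - \frac{17 \left(M - 2\right)}{7} = - \frac{17 \left(-2 + M\right)}{7} = \frac{34}{7} - \frac{17 M}{7}$)
$t{\left(W,D \right)} = - 9 W \left(-1 + W\right)$ ($t{\left(W,D \right)} = 9 \left(- W \left(-1 + W\right)\right) = - 9 W \left(-1 + W\right)$)
$t{\left(0,-20 \right)} \left(k + V{\left(-7 \right)}\right) = 9 \cdot 0 \left(1 - 0\right) \left(-184 + \left(\frac{34}{7} - -17\right)\right) = 9 \cdot 0 \left(1 + 0\right) \left(-184 + \left(\frac{34}{7} + 17\right)\right) = 9 \cdot 0 \cdot 1 \left(-184 + \frac{153}{7}\right) = 0 \left(- \frac{1135}{7}\right) = 0$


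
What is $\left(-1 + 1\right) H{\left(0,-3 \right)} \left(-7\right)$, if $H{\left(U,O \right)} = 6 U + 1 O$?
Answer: $0$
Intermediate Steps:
$H{\left(U,O \right)} = O + 6 U$ ($H{\left(U,O \right)} = 6 U + O = O + 6 U$)
$\left(-1 + 1\right) H{\left(0,-3 \right)} \left(-7\right) = \left(-1 + 1\right) \left(-3 + 6 \cdot 0\right) \left(-7\right) = 0 \left(-3 + 0\right) \left(-7\right) = 0 \left(-3\right) \left(-7\right) = 0 \left(-7\right) = 0$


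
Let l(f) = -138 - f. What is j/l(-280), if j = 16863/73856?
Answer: 16863/10487552 ≈ 0.0016079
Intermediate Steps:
j = 16863/73856 (j = 16863*(1/73856) = 16863/73856 ≈ 0.22832)
j/l(-280) = 16863/(73856*(-138 - 1*(-280))) = 16863/(73856*(-138 + 280)) = (16863/73856)/142 = (16863/73856)*(1/142) = 16863/10487552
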